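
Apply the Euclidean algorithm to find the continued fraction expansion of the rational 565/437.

Run the Euclidean algorithm on 565 and 437; the successive quotients are the partial quotients a_0, a_1, ... (each step inverts the fractional part left over by the previous one):
  565 = 1*437 + 128, so a_0 = 1.
  437 = 3*128 + 53, so a_1 = 3.
  128 = 2*53 + 22, so a_2 = 2.
  53 = 2*22 + 9, so a_3 = 2.
  22 = 2*9 + 4, so a_4 = 2.
  9 = 2*4 + 1, so a_5 = 2.
  4 = 4*1 + 0, so a_6 = 4.
The remainder reaches 0 after 7 divisions, so the expansion has 7 partial quotients, read off in order.

[1; 3, 2, 2, 2, 2, 4]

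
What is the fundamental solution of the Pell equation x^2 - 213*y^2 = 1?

First expand sqrt(213) as a continued fraction. With x_i = (sqrt(213) + m_i)/d_i and (m_0, d_0) = (0, 1): a_0 = floor(sqrt(213)) = 14, since 14^2 = 196 <= 213 < 225 = 15^2.
Iterate m_{i+1} = d_i*a_i - m_i, d_{i+1} = (213 - m_{i+1}^2)/d_i, a_{i+1} = floor((a_0 + m_{i+1})/d_{i+1}):
  m_1 = 1*14 - 0 = 14, d_1 = (213 - 14^2)/1 = 17/1 = 17, a_1 = floor((14 + 14)/17) = 1.
  m_2 = 17*1 - 14 = 3, d_2 = (213 - 3^2)/17 = 204/17 = 12, a_2 = floor((14 + 3)/12) = 1.
  m_3 = 12*1 - 3 = 9, d_3 = (213 - 9^2)/12 = 132/12 = 11, a_3 = floor((14 + 9)/11) = 2.
  m_4 = 11*2 - 9 = 13, d_4 = (213 - 13^2)/11 = 44/11 = 4, a_4 = floor((14 + 13)/4) = 6.
  m_5 = 4*6 - 13 = 11, d_5 = (213 - 11^2)/4 = 92/4 = 23, a_5 = floor((14 + 11)/23) = 1.
  m_6 = 23*1 - 11 = 12, d_6 = (213 - 12^2)/23 = 69/23 = 3, a_6 = floor((14 + 12)/3) = 8.
  m_7 = 3*8 - 12 = 12, d_7 = (213 - 12^2)/3 = 69/3 = 23, a_7 = floor((14 + 12)/23) = 1.
  m_8 = 23*1 - 12 = 11, d_8 = (213 - 11^2)/23 = 92/23 = 4, a_8 = floor((14 + 11)/4) = 6.
  m_9 = 4*6 - 11 = 13, d_9 = (213 - 13^2)/4 = 44/4 = 11, a_9 = floor((14 + 13)/11) = 2.
  m_10 = 11*2 - 13 = 9, d_10 = (213 - 9^2)/11 = 132/11 = 12, a_10 = floor((14 + 9)/12) = 1.
  m_11 = 12*1 - 9 = 3, d_11 = (213 - 3^2)/12 = 204/12 = 17, a_11 = floor((14 + 3)/17) = 1.
  m_12 = 17*1 - 3 = 14, d_12 = (213 - 14^2)/17 = 17/17 = 1, a_12 = floor((14 + 14)/1) = 28.
  m_13 = 1*28 - 14 = 14, d_13 = (213 - 14^2)/1 = 17/1 = 17: (m_13, d_13) = (m_1, d_1) = (14, 17), so from here the quotients repeat a_1, ..., a_12; the period length is 12.
So sqrt(213) = [14; (1, 1, 2, 6, 1, 8, 1, 6, 2, 1, 1, 28)] with period length k = 12.
k is even, so the fundamental solution of x^2 - 213y^2 = 1 is (p_{k-1}, q_{k-1}) = (p_11, q_11); compute convergents through index 11.
Convergents (p_i = a_i*p_{i-1} + p_{i-2}, q_i = a_i*q_{i-1} + q_{i-2} with p_{-2}=0, p_{-1}=1, q_{-2}=1, q_{-1}=0):
  i=0: a_0=14, p_0 = 14*1 + 0 = 14, q_0 = 14*0 + 1 = 1.
  i=1: a_1=1, p_1 = 1*14 + 1 = 15, q_1 = 1*1 + 0 = 1.
  i=2: a_2=1, p_2 = 1*15 + 14 = 29, q_2 = 1*1 + 1 = 2.
  i=3: a_3=2, p_3 = 2*29 + 15 = 73, q_3 = 2*2 + 1 = 5.
  i=4: a_4=6, p_4 = 6*73 + 29 = 467, q_4 = 6*5 + 2 = 32.
  i=5: a_5=1, p_5 = 1*467 + 73 = 540, q_5 = 1*32 + 5 = 37.
  i=6: a_6=8, p_6 = 8*540 + 467 = 4787, q_6 = 8*37 + 32 = 328.
  i=7: a_7=1, p_7 = 1*4787 + 540 = 5327, q_7 = 1*328 + 37 = 365.
  i=8: a_8=6, p_8 = 6*5327 + 4787 = 36749, q_8 = 6*365 + 328 = 2518.
  i=9: a_9=2, p_9 = 2*36749 + 5327 = 78825, q_9 = 2*2518 + 365 = 5401.
  i=10: a_10=1, p_10 = 1*78825 + 36749 = 115574, q_10 = 1*5401 + 2518 = 7919.
  i=11: a_11=1, p_11 = 1*115574 + 78825 = 194399, q_11 = 1*7919 + 5401 = 13320.
Check: 194399^2 - 213*13320^2 = 37790971201 - 37790971200 = 1, so (x, y) = (194399, 13320) solves the equation, and by the theorem it is the least positive solution.

(x, y) = (194399, 13320)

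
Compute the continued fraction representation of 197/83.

[2; 2, 1, 2, 10]

Run the Euclidean algorithm on 197 and 83; the successive quotients are the partial quotients a_0, a_1, ... (each step inverts the fractional part left over by the previous one):
  197 = 2*83 + 31, so a_0 = 2.
  83 = 2*31 + 21, so a_1 = 2.
  31 = 1*21 + 10, so a_2 = 1.
  21 = 2*10 + 1, so a_3 = 2.
  10 = 10*1 + 0, so a_4 = 10.
The remainder reaches 0 after 5 divisions, so the expansion has 5 partial quotients, read off in order.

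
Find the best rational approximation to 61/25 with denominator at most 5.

12/5

Expand x = 61/25 as a continued fraction with the Euclidean algorithm:
  61 = 2*25 + 11, so a_0 = 2.
  25 = 2*11 + 3, so a_1 = 2.
  11 = 3*3 + 2, so a_2 = 3.
  3 = 1*2 + 1, so a_3 = 1.
  2 = 2*1 + 0, so a_4 = 2.
so x = [2; 2, 3, 1, 2].
Convergents (p_i = a_i*p_{i-1} + p_{i-2}, q_i = a_i*q_{i-1} + q_{i-2} with p_{-2}=0, p_{-1}=1, q_{-2}=1, q_{-1}=0), until the denominator exceeds 5:
  i=0: a_0=2, p_0 = 2*1 + 0 = 2, q_0 = 2*0 + 1 = 1.
  i=1: a_1=2, p_1 = 2*2 + 1 = 5, q_1 = 2*1 + 0 = 2.
  i=2: a_2=3, p_2 = 3*5 + 2 = 17, q_2 = 3*2 + 1 = 7.
q_2 = 7 > 5, so the last convergent with denominator <= 5 is p_1/q_1 = 5/2.
The closest fraction with denominator <= 5 is either p_1/q_1 or the intermediate fraction (k*p_1 + p_0)/(k*q_1 + q_0) with the largest k >= 1 whose denominator stays <= 5; these approach x as k grows, and every other convergent or intermediate fraction in range is farther away.
Largest k: floor((5 - q_0)/q_1) = floor((5 - 1)/2) = 2.
That gives (2*5 + 2)/(2*2 + 1) = 12/5.
Compare the errors: |x - 5/2| = |61*2 - 5*25|/(25*2) = 3/50, and |x - 12/5| = |61*5 - 12*25|/(25*5) = 5/125.
Cross-multiplying, 5*50 = 250 < 375 = 3*125, so 5/125 is smaller: the intermediate fraction 12/5 is closer to x than 5/2.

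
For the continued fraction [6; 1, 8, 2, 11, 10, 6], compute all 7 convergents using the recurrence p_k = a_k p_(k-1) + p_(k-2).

Using the convergent recurrence p_i = a_i*p_{i-1} + p_{i-2}, q_i = a_i*q_{i-1} + q_{i-2} with p_{-2}=0, p_{-1}=1, q_{-2}=1, q_{-1}=0:
  i=0: a_0=6, p_0 = 6*1 + 0 = 6, q_0 = 6*0 + 1 = 1.
  i=1: a_1=1, p_1 = 1*6 + 1 = 7, q_1 = 1*1 + 0 = 1.
  i=2: a_2=8, p_2 = 8*7 + 6 = 62, q_2 = 8*1 + 1 = 9.
  i=3: a_3=2, p_3 = 2*62 + 7 = 131, q_3 = 2*9 + 1 = 19.
  i=4: a_4=11, p_4 = 11*131 + 62 = 1503, q_4 = 11*19 + 9 = 218.
  i=5: a_5=10, p_5 = 10*1503 + 131 = 15161, q_5 = 10*218 + 19 = 2199.
  i=6: a_6=6, p_6 = 6*15161 + 1503 = 92469, q_6 = 6*2199 + 218 = 13412.

6/1, 7/1, 62/9, 131/19, 1503/218, 15161/2199, 92469/13412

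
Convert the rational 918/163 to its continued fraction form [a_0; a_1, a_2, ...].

Run the Euclidean algorithm on 918 and 163; the successive quotients are the partial quotients a_0, a_1, ... (each step inverts the fractional part left over by the previous one):
  918 = 5*163 + 103, so a_0 = 5.
  163 = 1*103 + 60, so a_1 = 1.
  103 = 1*60 + 43, so a_2 = 1.
  60 = 1*43 + 17, so a_3 = 1.
  43 = 2*17 + 9, so a_4 = 2.
  17 = 1*9 + 8, so a_5 = 1.
  9 = 1*8 + 1, so a_6 = 1.
  8 = 8*1 + 0, so a_7 = 8.
The remainder reaches 0 after 8 divisions, so the expansion has 8 partial quotients, read off in order.

[5; 1, 1, 1, 2, 1, 1, 8]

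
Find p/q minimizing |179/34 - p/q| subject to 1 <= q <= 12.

58/11

Expand x = 179/34 as a continued fraction with the Euclidean algorithm:
  179 = 5*34 + 9, so a_0 = 5.
  34 = 3*9 + 7, so a_1 = 3.
  9 = 1*7 + 2, so a_2 = 1.
  7 = 3*2 + 1, so a_3 = 3.
  2 = 2*1 + 0, so a_4 = 2.
so x = [5; 3, 1, 3, 2].
Convergents (p_i = a_i*p_{i-1} + p_{i-2}, q_i = a_i*q_{i-1} + q_{i-2} with p_{-2}=0, p_{-1}=1, q_{-2}=1, q_{-1}=0), until the denominator exceeds 12:
  i=0: a_0=5, p_0 = 5*1 + 0 = 5, q_0 = 5*0 + 1 = 1.
  i=1: a_1=3, p_1 = 3*5 + 1 = 16, q_1 = 3*1 + 0 = 3.
  i=2: a_2=1, p_2 = 1*16 + 5 = 21, q_2 = 1*3 + 1 = 4.
  i=3: a_3=3, p_3 = 3*21 + 16 = 79, q_3 = 3*4 + 3 = 15.
q_3 = 15 > 12, so the last convergent with denominator <= 12 is p_2/q_2 = 21/4.
The closest fraction with denominator <= 12 is either p_2/q_2 or the intermediate fraction (k*p_2 + p_1)/(k*q_2 + q_1) with the largest k >= 1 whose denominator stays <= 12; these approach x as k grows, and every other convergent or intermediate fraction in range is farther away.
Largest k: floor((12 - q_1)/q_2) = floor((12 - 3)/4) = 2.
That gives (2*21 + 16)/(2*4 + 3) = 58/11.
Compare the errors: |x - 21/4| = |179*4 - 21*34|/(34*4) = 2/136, and |x - 58/11| = |179*11 - 58*34|/(34*11) = 3/374.
Cross-multiplying, 3*136 = 408 < 748 = 2*374, so 3/374 is smaller: the intermediate fraction 58/11 is closer to x than 21/4.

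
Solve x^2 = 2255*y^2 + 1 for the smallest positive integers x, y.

First expand sqrt(2255) as a continued fraction. With x_i = (sqrt(2255) + m_i)/d_i and (m_0, d_0) = (0, 1): a_0 = floor(sqrt(2255)) = 47, since 47^2 = 2209 <= 2255 < 2304 = 48^2.
Iterate m_{i+1} = d_i*a_i - m_i, d_{i+1} = (2255 - m_{i+1}^2)/d_i, a_{i+1} = floor((a_0 + m_{i+1})/d_{i+1}):
  m_1 = 1*47 - 0 = 47, d_1 = (2255 - 47^2)/1 = 46/1 = 46, a_1 = floor((47 + 47)/46) = 2.
  m_2 = 46*2 - 47 = 45, d_2 = (2255 - 45^2)/46 = 230/46 = 5, a_2 = floor((47 + 45)/5) = 18.
  m_3 = 5*18 - 45 = 45, d_3 = (2255 - 45^2)/5 = 230/5 = 46, a_3 = floor((47 + 45)/46) = 2.
  m_4 = 46*2 - 45 = 47, d_4 = (2255 - 47^2)/46 = 46/46 = 1, a_4 = floor((47 + 47)/1) = 94.
  m_5 = 1*94 - 47 = 47, d_5 = (2255 - 47^2)/1 = 46/1 = 46: (m_5, d_5) = (m_1, d_1) = (47, 46), so from here the quotients repeat a_1, ..., a_4; the period length is 4.
So sqrt(2255) = [47; (2, 18, 2, 94)] with period length k = 4.
k is even, so the fundamental solution of x^2 - 2255y^2 = 1 is (p_{k-1}, q_{k-1}) = (p_3, q_3); compute convergents through index 3.
Convergents (p_i = a_i*p_{i-1} + p_{i-2}, q_i = a_i*q_{i-1} + q_{i-2} with p_{-2}=0, p_{-1}=1, q_{-2}=1, q_{-1}=0):
  i=0: a_0=47, p_0 = 47*1 + 0 = 47, q_0 = 47*0 + 1 = 1.
  i=1: a_1=2, p_1 = 2*47 + 1 = 95, q_1 = 2*1 + 0 = 2.
  i=2: a_2=18, p_2 = 18*95 + 47 = 1757, q_2 = 18*2 + 1 = 37.
  i=3: a_3=2, p_3 = 2*1757 + 95 = 3609, q_3 = 2*37 + 2 = 76.
Check: 3609^2 - 2255*76^2 = 13024881 - 13024880 = 1, so (x, y) = (3609, 76) solves the equation, and by the theorem it is the least positive solution.

(x, y) = (3609, 76)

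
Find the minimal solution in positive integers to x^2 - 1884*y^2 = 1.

(x, y) = (7838695, 180594)

First expand sqrt(1884) as a continued fraction. With x_i = (sqrt(1884) + m_i)/d_i and (m_0, d_0) = (0, 1): a_0 = floor(sqrt(1884)) = 43, since 43^2 = 1849 <= 1884 < 1936 = 44^2.
Iterate m_{i+1} = d_i*a_i - m_i, d_{i+1} = (1884 - m_{i+1}^2)/d_i, a_{i+1} = floor((a_0 + m_{i+1})/d_{i+1}):
  m_1 = 1*43 - 0 = 43, d_1 = (1884 - 43^2)/1 = 35/1 = 35, a_1 = floor((43 + 43)/35) = 2.
  m_2 = 35*2 - 43 = 27, d_2 = (1884 - 27^2)/35 = 1155/35 = 33, a_2 = floor((43 + 27)/33) = 2.
  m_3 = 33*2 - 27 = 39, d_3 = (1884 - 39^2)/33 = 363/33 = 11, a_3 = floor((43 + 39)/11) = 7.
  m_4 = 11*7 - 39 = 38, d_4 = (1884 - 38^2)/11 = 440/11 = 40, a_4 = floor((43 + 38)/40) = 2.
  m_5 = 40*2 - 38 = 42, d_5 = (1884 - 42^2)/40 = 120/40 = 3, a_5 = floor((43 + 42)/3) = 28.
  m_6 = 3*28 - 42 = 42, d_6 = (1884 - 42^2)/3 = 120/3 = 40, a_6 = floor((43 + 42)/40) = 2.
  m_7 = 40*2 - 42 = 38, d_7 = (1884 - 38^2)/40 = 440/40 = 11, a_7 = floor((43 + 38)/11) = 7.
  m_8 = 11*7 - 38 = 39, d_8 = (1884 - 39^2)/11 = 363/11 = 33, a_8 = floor((43 + 39)/33) = 2.
  m_9 = 33*2 - 39 = 27, d_9 = (1884 - 27^2)/33 = 1155/33 = 35, a_9 = floor((43 + 27)/35) = 2.
  m_10 = 35*2 - 27 = 43, d_10 = (1884 - 43^2)/35 = 35/35 = 1, a_10 = floor((43 + 43)/1) = 86.
  m_11 = 1*86 - 43 = 43, d_11 = (1884 - 43^2)/1 = 35/1 = 35: (m_11, d_11) = (m_1, d_1) = (43, 35), so from here the quotients repeat a_1, ..., a_10; the period length is 10.
So sqrt(1884) = [43; (2, 2, 7, 2, 28, 2, 7, 2, 2, 86)] with period length k = 10.
k is even, so the fundamental solution of x^2 - 1884y^2 = 1 is (p_{k-1}, q_{k-1}) = (p_9, q_9); compute convergents through index 9.
Convergents (p_i = a_i*p_{i-1} + p_{i-2}, q_i = a_i*q_{i-1} + q_{i-2} with p_{-2}=0, p_{-1}=1, q_{-2}=1, q_{-1}=0):
  i=0: a_0=43, p_0 = 43*1 + 0 = 43, q_0 = 43*0 + 1 = 1.
  i=1: a_1=2, p_1 = 2*43 + 1 = 87, q_1 = 2*1 + 0 = 2.
  i=2: a_2=2, p_2 = 2*87 + 43 = 217, q_2 = 2*2 + 1 = 5.
  i=3: a_3=7, p_3 = 7*217 + 87 = 1606, q_3 = 7*5 + 2 = 37.
  i=4: a_4=2, p_4 = 2*1606 + 217 = 3429, q_4 = 2*37 + 5 = 79.
  i=5: a_5=28, p_5 = 28*3429 + 1606 = 97618, q_5 = 28*79 + 37 = 2249.
  i=6: a_6=2, p_6 = 2*97618 + 3429 = 198665, q_6 = 2*2249 + 79 = 4577.
  i=7: a_7=7, p_7 = 7*198665 + 97618 = 1488273, q_7 = 7*4577 + 2249 = 34288.
  i=8: a_8=2, p_8 = 2*1488273 + 198665 = 3175211, q_8 = 2*34288 + 4577 = 73153.
  i=9: a_9=2, p_9 = 2*3175211 + 1488273 = 7838695, q_9 = 2*73153 + 34288 = 180594.
Check: 7838695^2 - 1884*180594^2 = 61445139303025 - 61445139303024 = 1, so (x, y) = (7838695, 180594) solves the equation, and by the theorem it is the least positive solution.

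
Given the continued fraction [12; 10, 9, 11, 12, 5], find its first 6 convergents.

Using the convergent recurrence p_i = a_i*p_{i-1} + p_{i-2}, q_i = a_i*q_{i-1} + q_{i-2} with p_{-2}=0, p_{-1}=1, q_{-2}=1, q_{-1}=0:
  i=0: a_0=12, p_0 = 12*1 + 0 = 12, q_0 = 12*0 + 1 = 1.
  i=1: a_1=10, p_1 = 10*12 + 1 = 121, q_1 = 10*1 + 0 = 10.
  i=2: a_2=9, p_2 = 9*121 + 12 = 1101, q_2 = 9*10 + 1 = 91.
  i=3: a_3=11, p_3 = 11*1101 + 121 = 12232, q_3 = 11*91 + 10 = 1011.
  i=4: a_4=12, p_4 = 12*12232 + 1101 = 147885, q_4 = 12*1011 + 91 = 12223.
  i=5: a_5=5, p_5 = 5*147885 + 12232 = 751657, q_5 = 5*12223 + 1011 = 62126.

12/1, 121/10, 1101/91, 12232/1011, 147885/12223, 751657/62126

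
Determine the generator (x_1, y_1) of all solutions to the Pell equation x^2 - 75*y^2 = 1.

(x, y) = (26, 3)

First expand sqrt(75) as a continued fraction. With x_i = (sqrt(75) + m_i)/d_i and (m_0, d_0) = (0, 1): a_0 = floor(sqrt(75)) = 8, since 8^2 = 64 <= 75 < 81 = 9^2.
Iterate m_{i+1} = d_i*a_i - m_i, d_{i+1} = (75 - m_{i+1}^2)/d_i, a_{i+1} = floor((a_0 + m_{i+1})/d_{i+1}):
  m_1 = 1*8 - 0 = 8, d_1 = (75 - 8^2)/1 = 11/1 = 11, a_1 = floor((8 + 8)/11) = 1.
  m_2 = 11*1 - 8 = 3, d_2 = (75 - 3^2)/11 = 66/11 = 6, a_2 = floor((8 + 3)/6) = 1.
  m_3 = 6*1 - 3 = 3, d_3 = (75 - 3^2)/6 = 66/6 = 11, a_3 = floor((8 + 3)/11) = 1.
  m_4 = 11*1 - 3 = 8, d_4 = (75 - 8^2)/11 = 11/11 = 1, a_4 = floor((8 + 8)/1) = 16.
  m_5 = 1*16 - 8 = 8, d_5 = (75 - 8^2)/1 = 11/1 = 11: (m_5, d_5) = (m_1, d_1) = (8, 11), so from here the quotients repeat a_1, ..., a_4; the period length is 4.
So sqrt(75) = [8; (1, 1, 1, 16)] with period length k = 4.
k is even, so the fundamental solution of x^2 - 75y^2 = 1 is (p_{k-1}, q_{k-1}) = (p_3, q_3); compute convergents through index 3.
Convergents (p_i = a_i*p_{i-1} + p_{i-2}, q_i = a_i*q_{i-1} + q_{i-2} with p_{-2}=0, p_{-1}=1, q_{-2}=1, q_{-1}=0):
  i=0: a_0=8, p_0 = 8*1 + 0 = 8, q_0 = 8*0 + 1 = 1.
  i=1: a_1=1, p_1 = 1*8 + 1 = 9, q_1 = 1*1 + 0 = 1.
  i=2: a_2=1, p_2 = 1*9 + 8 = 17, q_2 = 1*1 + 1 = 2.
  i=3: a_3=1, p_3 = 1*17 + 9 = 26, q_3 = 1*2 + 1 = 3.
Check: 26^2 - 75*3^2 = 676 - 675 = 1, so (x, y) = (26, 3) solves the equation, and by the theorem it is the least positive solution.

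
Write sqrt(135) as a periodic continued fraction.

[11; (1, 1, 1, 1, 1, 1, 1, 22)]

Write x_i = (sqrt(135) + m_i)/d_i with (m_0, d_0) = (0, 1). a_0 = floor(sqrt(135)) = 11, since 11^2 = 121 <= 135 < 144 = 12^2.
Iterate m_{i+1} = d_i*a_i - m_i, d_{i+1} = (135 - m_{i+1}^2)/d_i, a_{i+1} = floor((a_0 + m_{i+1})/d_{i+1}):
  m_1 = 1*11 - 0 = 11, d_1 = (135 - 11^2)/1 = 14/1 = 14, a_1 = floor((11 + 11)/14) = 1.
  m_2 = 14*1 - 11 = 3, d_2 = (135 - 3^2)/14 = 126/14 = 9, a_2 = floor((11 + 3)/9) = 1.
  m_3 = 9*1 - 3 = 6, d_3 = (135 - 6^2)/9 = 99/9 = 11, a_3 = floor((11 + 6)/11) = 1.
  m_4 = 11*1 - 6 = 5, d_4 = (135 - 5^2)/11 = 110/11 = 10, a_4 = floor((11 + 5)/10) = 1.
  m_5 = 10*1 - 5 = 5, d_5 = (135 - 5^2)/10 = 110/10 = 11, a_5 = floor((11 + 5)/11) = 1.
  m_6 = 11*1 - 5 = 6, d_6 = (135 - 6^2)/11 = 99/11 = 9, a_6 = floor((11 + 6)/9) = 1.
  m_7 = 9*1 - 6 = 3, d_7 = (135 - 3^2)/9 = 126/9 = 14, a_7 = floor((11 + 3)/14) = 1.
  m_8 = 14*1 - 3 = 11, d_8 = (135 - 11^2)/14 = 14/14 = 1, a_8 = floor((11 + 11)/1) = 22.
  m_9 = 1*22 - 11 = 11, d_9 = (135 - 11^2)/1 = 14/1 = 14: (m_9, d_9) = (m_1, d_1) = (11, 14), so from here the quotients repeat a_1, ..., a_8; the period length is 8.
Hence the expansion of sqrt(135) is a_0 = 11 followed by the repeating block 1, 1, 1, 1, 1, 1, 1, 22 (period 8).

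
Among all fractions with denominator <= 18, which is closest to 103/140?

11/15

Expand x = 103/140 as a continued fraction with the Euclidean algorithm:
  103 = 0*140 + 103, so a_0 = 0.
  140 = 1*103 + 37, so a_1 = 1.
  103 = 2*37 + 29, so a_2 = 2.
  37 = 1*29 + 8, so a_3 = 1.
  29 = 3*8 + 5, so a_4 = 3.
  8 = 1*5 + 3, so a_5 = 1.
  5 = 1*3 + 2, so a_6 = 1.
  3 = 1*2 + 1, so a_7 = 1.
  2 = 2*1 + 0, so a_8 = 2.
so x = [0; 1, 2, 1, 3, 1, 1, 1, 2].
Convergents (p_i = a_i*p_{i-1} + p_{i-2}, q_i = a_i*q_{i-1} + q_{i-2} with p_{-2}=0, p_{-1}=1, q_{-2}=1, q_{-1}=0), until the denominator exceeds 18:
  i=0: a_0=0, p_0 = 0*1 + 0 = 0, q_0 = 0*0 + 1 = 1.
  i=1: a_1=1, p_1 = 1*0 + 1 = 1, q_1 = 1*1 + 0 = 1.
  i=2: a_2=2, p_2 = 2*1 + 0 = 2, q_2 = 2*1 + 1 = 3.
  i=3: a_3=1, p_3 = 1*2 + 1 = 3, q_3 = 1*3 + 1 = 4.
  i=4: a_4=3, p_4 = 3*3 + 2 = 11, q_4 = 3*4 + 3 = 15.
  i=5: a_5=1, p_5 = 1*11 + 3 = 14, q_5 = 1*15 + 4 = 19.
q_5 = 19 > 18, so the last convergent with denominator <= 18 is p_4/q_4 = 11/15.
The closest fraction with denominator <= 18 is either p_4/q_4 or the intermediate fraction (k*p_4 + p_3)/(k*q_4 + q_3) with the largest k >= 1 whose denominator stays <= 18; these approach x as k grows, and every other convergent or intermediate fraction in range is farther away.
Largest k: floor((18 - q_3)/q_4) = floor((18 - 4)/15) = 0.
Since k = 0, no intermediate fraction beyond p_4/q_4 has denominator <= 18, so the convergent 11/15 is the closest (its error is |103*15 - 11*140|/(140*15) = 5/2100).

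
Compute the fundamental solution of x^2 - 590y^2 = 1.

(x, y) = (5781, 238)

First expand sqrt(590) as a continued fraction. With x_i = (sqrt(590) + m_i)/d_i and (m_0, d_0) = (0, 1): a_0 = floor(sqrt(590)) = 24, since 24^2 = 576 <= 590 < 625 = 25^2.
Iterate m_{i+1} = d_i*a_i - m_i, d_{i+1} = (590 - m_{i+1}^2)/d_i, a_{i+1} = floor((a_0 + m_{i+1})/d_{i+1}):
  m_1 = 1*24 - 0 = 24, d_1 = (590 - 24^2)/1 = 14/1 = 14, a_1 = floor((24 + 24)/14) = 3.
  m_2 = 14*3 - 24 = 18, d_2 = (590 - 18^2)/14 = 266/14 = 19, a_2 = floor((24 + 18)/19) = 2.
  m_3 = 19*2 - 18 = 20, d_3 = (590 - 20^2)/19 = 190/19 = 10, a_3 = floor((24 + 20)/10) = 4.
  m_4 = 10*4 - 20 = 20, d_4 = (590 - 20^2)/10 = 190/10 = 19, a_4 = floor((24 + 20)/19) = 2.
  m_5 = 19*2 - 20 = 18, d_5 = (590 - 18^2)/19 = 266/19 = 14, a_5 = floor((24 + 18)/14) = 3.
  m_6 = 14*3 - 18 = 24, d_6 = (590 - 24^2)/14 = 14/14 = 1, a_6 = floor((24 + 24)/1) = 48.
  m_7 = 1*48 - 24 = 24, d_7 = (590 - 24^2)/1 = 14/1 = 14: (m_7, d_7) = (m_1, d_1) = (24, 14), so from here the quotients repeat a_1, ..., a_6; the period length is 6.
So sqrt(590) = [24; (3, 2, 4, 2, 3, 48)] with period length k = 6.
k is even, so the fundamental solution of x^2 - 590y^2 = 1 is (p_{k-1}, q_{k-1}) = (p_5, q_5); compute convergents through index 5.
Convergents (p_i = a_i*p_{i-1} + p_{i-2}, q_i = a_i*q_{i-1} + q_{i-2} with p_{-2}=0, p_{-1}=1, q_{-2}=1, q_{-1}=0):
  i=0: a_0=24, p_0 = 24*1 + 0 = 24, q_0 = 24*0 + 1 = 1.
  i=1: a_1=3, p_1 = 3*24 + 1 = 73, q_1 = 3*1 + 0 = 3.
  i=2: a_2=2, p_2 = 2*73 + 24 = 170, q_2 = 2*3 + 1 = 7.
  i=3: a_3=4, p_3 = 4*170 + 73 = 753, q_3 = 4*7 + 3 = 31.
  i=4: a_4=2, p_4 = 2*753 + 170 = 1676, q_4 = 2*31 + 7 = 69.
  i=5: a_5=3, p_5 = 3*1676 + 753 = 5781, q_5 = 3*69 + 31 = 238.
Check: 5781^2 - 590*238^2 = 33419961 - 33419960 = 1, so (x, y) = (5781, 238) solves the equation, and by the theorem it is the least positive solution.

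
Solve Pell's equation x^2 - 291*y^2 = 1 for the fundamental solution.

(x, y) = (290, 17)

First expand sqrt(291) as a continued fraction. With x_i = (sqrt(291) + m_i)/d_i and (m_0, d_0) = (0, 1): a_0 = floor(sqrt(291)) = 17, since 17^2 = 289 <= 291 < 324 = 18^2.
Iterate m_{i+1} = d_i*a_i - m_i, d_{i+1} = (291 - m_{i+1}^2)/d_i, a_{i+1} = floor((a_0 + m_{i+1})/d_{i+1}):
  m_1 = 1*17 - 0 = 17, d_1 = (291 - 17^2)/1 = 2/1 = 2, a_1 = floor((17 + 17)/2) = 17.
  m_2 = 2*17 - 17 = 17, d_2 = (291 - 17^2)/2 = 2/2 = 1, a_2 = floor((17 + 17)/1) = 34.
  m_3 = 1*34 - 17 = 17, d_3 = (291 - 17^2)/1 = 2/1 = 2: (m_3, d_3) = (m_1, d_1) = (17, 2), so from here the quotients repeat a_1, a_2; the period length is 2.
So sqrt(291) = [17; (17, 34)] with period length k = 2.
k is even, so the fundamental solution of x^2 - 291y^2 = 1 is (p_{k-1}, q_{k-1}) = (p_1, q_1); compute convergents through index 1.
Convergents (p_i = a_i*p_{i-1} + p_{i-2}, q_i = a_i*q_{i-1} + q_{i-2} with p_{-2}=0, p_{-1}=1, q_{-2}=1, q_{-1}=0):
  i=0: a_0=17, p_0 = 17*1 + 0 = 17, q_0 = 17*0 + 1 = 1.
  i=1: a_1=17, p_1 = 17*17 + 1 = 290, q_1 = 17*1 + 0 = 17.
Check: 290^2 - 291*17^2 = 84100 - 84099 = 1, so (x, y) = (290, 17) solves the equation, and by the theorem it is the least positive solution.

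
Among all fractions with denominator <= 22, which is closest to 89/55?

34/21

Expand x = 89/55 as a continued fraction with the Euclidean algorithm:
  89 = 1*55 + 34, so a_0 = 1.
  55 = 1*34 + 21, so a_1 = 1.
  34 = 1*21 + 13, so a_2 = 1.
  21 = 1*13 + 8, so a_3 = 1.
  13 = 1*8 + 5, so a_4 = 1.
  8 = 1*5 + 3, so a_5 = 1.
  5 = 1*3 + 2, so a_6 = 1.
  3 = 1*2 + 1, so a_7 = 1.
  2 = 2*1 + 0, so a_8 = 2.
so x = [1; 1, 1, 1, 1, 1, 1, 1, 2].
Convergents (p_i = a_i*p_{i-1} + p_{i-2}, q_i = a_i*q_{i-1} + q_{i-2} with p_{-2}=0, p_{-1}=1, q_{-2}=1, q_{-1}=0), until the denominator exceeds 22:
  i=0: a_0=1, p_0 = 1*1 + 0 = 1, q_0 = 1*0 + 1 = 1.
  i=1: a_1=1, p_1 = 1*1 + 1 = 2, q_1 = 1*1 + 0 = 1.
  i=2: a_2=1, p_2 = 1*2 + 1 = 3, q_2 = 1*1 + 1 = 2.
  i=3: a_3=1, p_3 = 1*3 + 2 = 5, q_3 = 1*2 + 1 = 3.
  i=4: a_4=1, p_4 = 1*5 + 3 = 8, q_4 = 1*3 + 2 = 5.
  i=5: a_5=1, p_5 = 1*8 + 5 = 13, q_5 = 1*5 + 3 = 8.
  i=6: a_6=1, p_6 = 1*13 + 8 = 21, q_6 = 1*8 + 5 = 13.
  i=7: a_7=1, p_7 = 1*21 + 13 = 34, q_7 = 1*13 + 8 = 21.
  i=8: a_8=2, p_8 = 2*34 + 21 = 89, q_8 = 2*21 + 13 = 55.
q_8 = 55 > 22, so the last convergent with denominator <= 22 is p_7/q_7 = 34/21.
The closest fraction with denominator <= 22 is either p_7/q_7 or the intermediate fraction (k*p_7 + p_6)/(k*q_7 + q_6) with the largest k >= 1 whose denominator stays <= 22; these approach x as k grows, and every other convergent or intermediate fraction in range is farther away.
Largest k: floor((22 - q_6)/q_7) = floor((22 - 13)/21) = 0.
Since k = 0, no intermediate fraction beyond p_7/q_7 has denominator <= 22, so the convergent 34/21 is the closest (its error is |89*21 - 34*55|/(55*21) = 1/1155).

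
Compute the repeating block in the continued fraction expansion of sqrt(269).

Write x_i = (sqrt(269) + m_i)/d_i with (m_0, d_0) = (0, 1). a_0 = floor(sqrt(269)) = 16, since 16^2 = 256 <= 269 < 289 = 17^2.
Iterate m_{i+1} = d_i*a_i - m_i, d_{i+1} = (269 - m_{i+1}^2)/d_i, a_{i+1} = floor((a_0 + m_{i+1})/d_{i+1}):
  m_1 = 1*16 - 0 = 16, d_1 = (269 - 16^2)/1 = 13/1 = 13, a_1 = floor((16 + 16)/13) = 2.
  m_2 = 13*2 - 16 = 10, d_2 = (269 - 10^2)/13 = 169/13 = 13, a_2 = floor((16 + 10)/13) = 2.
  m_3 = 13*2 - 10 = 16, d_3 = (269 - 16^2)/13 = 13/13 = 1, a_3 = floor((16 + 16)/1) = 32.
  m_4 = 1*32 - 16 = 16, d_4 = (269 - 16^2)/1 = 13/1 = 13: (m_4, d_4) = (m_1, d_1) = (16, 13), so from here the quotients repeat a_1, ..., a_3; the period length is 3.
Hence the expansion of sqrt(269) is a_0 = 16 followed by the repeating block 2, 2, 32 (period 3).

[16; (2, 2, 32)]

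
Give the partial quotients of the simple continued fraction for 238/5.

[47; 1, 1, 2]

Run the Euclidean algorithm on 238 and 5; the successive quotients are the partial quotients a_0, a_1, ... (each step inverts the fractional part left over by the previous one):
  238 = 47*5 + 3, so a_0 = 47.
  5 = 1*3 + 2, so a_1 = 1.
  3 = 1*2 + 1, so a_2 = 1.
  2 = 2*1 + 0, so a_3 = 2.
The remainder reaches 0 after 4 divisions, so the expansion has 4 partial quotients, read off in order.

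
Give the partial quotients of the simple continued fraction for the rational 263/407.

Run the Euclidean algorithm on 263 and 407; the successive quotients are the partial quotients a_0, a_1, ... (each step inverts the fractional part left over by the previous one):
  263 = 0*407 + 263, so a_0 = 0.
  407 = 1*263 + 144, so a_1 = 1.
  263 = 1*144 + 119, so a_2 = 1.
  144 = 1*119 + 25, so a_3 = 1.
  119 = 4*25 + 19, so a_4 = 4.
  25 = 1*19 + 6, so a_5 = 1.
  19 = 3*6 + 1, so a_6 = 3.
  6 = 6*1 + 0, so a_7 = 6.
The remainder reaches 0 after 8 divisions, so the expansion has 8 partial quotients, read off in order.

[0; 1, 1, 1, 4, 1, 3, 6]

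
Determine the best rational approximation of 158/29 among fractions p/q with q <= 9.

Expand x = 158/29 as a continued fraction with the Euclidean algorithm:
  158 = 5*29 + 13, so a_0 = 5.
  29 = 2*13 + 3, so a_1 = 2.
  13 = 4*3 + 1, so a_2 = 4.
  3 = 3*1 + 0, so a_3 = 3.
so x = [5; 2, 4, 3].
Convergents (p_i = a_i*p_{i-1} + p_{i-2}, q_i = a_i*q_{i-1} + q_{i-2} with p_{-2}=0, p_{-1}=1, q_{-2}=1, q_{-1}=0), until the denominator exceeds 9:
  i=0: a_0=5, p_0 = 5*1 + 0 = 5, q_0 = 5*0 + 1 = 1.
  i=1: a_1=2, p_1 = 2*5 + 1 = 11, q_1 = 2*1 + 0 = 2.
  i=2: a_2=4, p_2 = 4*11 + 5 = 49, q_2 = 4*2 + 1 = 9.
  i=3: a_3=3, p_3 = 3*49 + 11 = 158, q_3 = 3*9 + 2 = 29.
q_3 = 29 > 9, so the last convergent with denominator <= 9 is p_2/q_2 = 49/9.
The closest fraction with denominator <= 9 is either p_2/q_2 or the intermediate fraction (k*p_2 + p_1)/(k*q_2 + q_1) with the largest k >= 1 whose denominator stays <= 9; these approach x as k grows, and every other convergent or intermediate fraction in range is farther away.
Largest k: floor((9 - q_1)/q_2) = floor((9 - 2)/9) = 0.
Since k = 0, no intermediate fraction beyond p_2/q_2 has denominator <= 9, so the convergent 49/9 is the closest (its error is |158*9 - 49*29|/(29*9) = 1/261).

49/9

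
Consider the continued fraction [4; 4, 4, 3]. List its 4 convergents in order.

4/1, 17/4, 72/17, 233/55

Using the convergent recurrence p_i = a_i*p_{i-1} + p_{i-2}, q_i = a_i*q_{i-1} + q_{i-2} with p_{-2}=0, p_{-1}=1, q_{-2}=1, q_{-1}=0:
  i=0: a_0=4, p_0 = 4*1 + 0 = 4, q_0 = 4*0 + 1 = 1.
  i=1: a_1=4, p_1 = 4*4 + 1 = 17, q_1 = 4*1 + 0 = 4.
  i=2: a_2=4, p_2 = 4*17 + 4 = 72, q_2 = 4*4 + 1 = 17.
  i=3: a_3=3, p_3 = 3*72 + 17 = 233, q_3 = 3*17 + 4 = 55.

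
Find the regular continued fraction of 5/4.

[1; 4]

Run the Euclidean algorithm on 5 and 4; the successive quotients are the partial quotients a_0, a_1, ... (each step inverts the fractional part left over by the previous one):
  5 = 1*4 + 1, so a_0 = 1.
  4 = 4*1 + 0, so a_1 = 4.
The remainder reaches 0 after 2 divisions, so the expansion has 2 partial quotients, read off in order.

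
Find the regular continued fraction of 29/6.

[4; 1, 5]

Run the Euclidean algorithm on 29 and 6; the successive quotients are the partial quotients a_0, a_1, ... (each step inverts the fractional part left over by the previous one):
  29 = 4*6 + 5, so a_0 = 4.
  6 = 1*5 + 1, so a_1 = 1.
  5 = 5*1 + 0, so a_2 = 5.
The remainder reaches 0 after 3 divisions, so the expansion has 3 partial quotients, read off in order.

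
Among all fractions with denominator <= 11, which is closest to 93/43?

13/6

Expand x = 93/43 as a continued fraction with the Euclidean algorithm:
  93 = 2*43 + 7, so a_0 = 2.
  43 = 6*7 + 1, so a_1 = 6.
  7 = 7*1 + 0, so a_2 = 7.
so x = [2; 6, 7].
Convergents (p_i = a_i*p_{i-1} + p_{i-2}, q_i = a_i*q_{i-1} + q_{i-2} with p_{-2}=0, p_{-1}=1, q_{-2}=1, q_{-1}=0), until the denominator exceeds 11:
  i=0: a_0=2, p_0 = 2*1 + 0 = 2, q_0 = 2*0 + 1 = 1.
  i=1: a_1=6, p_1 = 6*2 + 1 = 13, q_1 = 6*1 + 0 = 6.
  i=2: a_2=7, p_2 = 7*13 + 2 = 93, q_2 = 7*6 + 1 = 43.
q_2 = 43 > 11, so the last convergent with denominator <= 11 is p_1/q_1 = 13/6.
The closest fraction with denominator <= 11 is either p_1/q_1 or the intermediate fraction (k*p_1 + p_0)/(k*q_1 + q_0) with the largest k >= 1 whose denominator stays <= 11; these approach x as k grows, and every other convergent or intermediate fraction in range is farther away.
Largest k: floor((11 - q_0)/q_1) = floor((11 - 1)/6) = 1.
That gives (1*13 + 2)/(1*6 + 1) = 15/7.
Compare the errors: |x - 13/6| = |93*6 - 13*43|/(43*6) = 1/258, and |x - 15/7| = |93*7 - 15*43|/(43*7) = 6/301.
Cross-multiplying, 1*301 = 301 < 1548 = 6*258, so 1/258 is smaller: the convergent 13/6 is closer to x than 15/7.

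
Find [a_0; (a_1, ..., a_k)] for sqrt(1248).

[35; (3, 17, 3, 70)]

Write x_i = (sqrt(1248) + m_i)/d_i with (m_0, d_0) = (0, 1). a_0 = floor(sqrt(1248)) = 35, since 35^2 = 1225 <= 1248 < 1296 = 36^2.
Iterate m_{i+1} = d_i*a_i - m_i, d_{i+1} = (1248 - m_{i+1}^2)/d_i, a_{i+1} = floor((a_0 + m_{i+1})/d_{i+1}):
  m_1 = 1*35 - 0 = 35, d_1 = (1248 - 35^2)/1 = 23/1 = 23, a_1 = floor((35 + 35)/23) = 3.
  m_2 = 23*3 - 35 = 34, d_2 = (1248 - 34^2)/23 = 92/23 = 4, a_2 = floor((35 + 34)/4) = 17.
  m_3 = 4*17 - 34 = 34, d_3 = (1248 - 34^2)/4 = 92/4 = 23, a_3 = floor((35 + 34)/23) = 3.
  m_4 = 23*3 - 34 = 35, d_4 = (1248 - 35^2)/23 = 23/23 = 1, a_4 = floor((35 + 35)/1) = 70.
  m_5 = 1*70 - 35 = 35, d_5 = (1248 - 35^2)/1 = 23/1 = 23: (m_5, d_5) = (m_1, d_1) = (35, 23), so from here the quotients repeat a_1, ..., a_4; the period length is 4.
Hence the expansion of sqrt(1248) is a_0 = 35 followed by the repeating block 3, 17, 3, 70 (period 4).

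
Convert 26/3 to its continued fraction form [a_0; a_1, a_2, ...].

[8; 1, 2]

Run the Euclidean algorithm on 26 and 3; the successive quotients are the partial quotients a_0, a_1, ... (each step inverts the fractional part left over by the previous one):
  26 = 8*3 + 2, so a_0 = 8.
  3 = 1*2 + 1, so a_1 = 1.
  2 = 2*1 + 0, so a_2 = 2.
The remainder reaches 0 after 3 divisions, so the expansion has 3 partial quotients, read off in order.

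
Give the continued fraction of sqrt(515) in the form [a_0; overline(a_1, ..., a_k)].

[22; overline(1, 2, 3, 1, 3, 1, 3, 2, 1, 44)]

Write x_i = (sqrt(515) + m_i)/d_i with (m_0, d_0) = (0, 1). a_0 = floor(sqrt(515)) = 22, since 22^2 = 484 <= 515 < 529 = 23^2.
Iterate m_{i+1} = d_i*a_i - m_i, d_{i+1} = (515 - m_{i+1}^2)/d_i, a_{i+1} = floor((a_0 + m_{i+1})/d_{i+1}):
  m_1 = 1*22 - 0 = 22, d_1 = (515 - 22^2)/1 = 31/1 = 31, a_1 = floor((22 + 22)/31) = 1.
  m_2 = 31*1 - 22 = 9, d_2 = (515 - 9^2)/31 = 434/31 = 14, a_2 = floor((22 + 9)/14) = 2.
  m_3 = 14*2 - 9 = 19, d_3 = (515 - 19^2)/14 = 154/14 = 11, a_3 = floor((22 + 19)/11) = 3.
  m_4 = 11*3 - 19 = 14, d_4 = (515 - 14^2)/11 = 319/11 = 29, a_4 = floor((22 + 14)/29) = 1.
  m_5 = 29*1 - 14 = 15, d_5 = (515 - 15^2)/29 = 290/29 = 10, a_5 = floor((22 + 15)/10) = 3.
  m_6 = 10*3 - 15 = 15, d_6 = (515 - 15^2)/10 = 290/10 = 29, a_6 = floor((22 + 15)/29) = 1.
  m_7 = 29*1 - 15 = 14, d_7 = (515 - 14^2)/29 = 319/29 = 11, a_7 = floor((22 + 14)/11) = 3.
  m_8 = 11*3 - 14 = 19, d_8 = (515 - 19^2)/11 = 154/11 = 14, a_8 = floor((22 + 19)/14) = 2.
  m_9 = 14*2 - 19 = 9, d_9 = (515 - 9^2)/14 = 434/14 = 31, a_9 = floor((22 + 9)/31) = 1.
  m_10 = 31*1 - 9 = 22, d_10 = (515 - 22^2)/31 = 31/31 = 1, a_10 = floor((22 + 22)/1) = 44.
  m_11 = 1*44 - 22 = 22, d_11 = (515 - 22^2)/1 = 31/1 = 31: (m_11, d_11) = (m_1, d_1) = (22, 31), so from here the quotients repeat a_1, ..., a_10; the period length is 10.
Hence the expansion of sqrt(515) is a_0 = 22 followed by the repeating block 1, 2, 3, 1, 3, 1, 3, 2, 1, 44 (period 10).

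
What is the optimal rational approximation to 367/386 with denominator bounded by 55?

Expand x = 367/386 as a continued fraction with the Euclidean algorithm:
  367 = 0*386 + 367, so a_0 = 0.
  386 = 1*367 + 19, so a_1 = 1.
  367 = 19*19 + 6, so a_2 = 19.
  19 = 3*6 + 1, so a_3 = 3.
  6 = 6*1 + 0, so a_4 = 6.
so x = [0; 1, 19, 3, 6].
Convergents (p_i = a_i*p_{i-1} + p_{i-2}, q_i = a_i*q_{i-1} + q_{i-2} with p_{-2}=0, p_{-1}=1, q_{-2}=1, q_{-1}=0), until the denominator exceeds 55:
  i=0: a_0=0, p_0 = 0*1 + 0 = 0, q_0 = 0*0 + 1 = 1.
  i=1: a_1=1, p_1 = 1*0 + 1 = 1, q_1 = 1*1 + 0 = 1.
  i=2: a_2=19, p_2 = 19*1 + 0 = 19, q_2 = 19*1 + 1 = 20.
  i=3: a_3=3, p_3 = 3*19 + 1 = 58, q_3 = 3*20 + 1 = 61.
q_3 = 61 > 55, so the last convergent with denominator <= 55 is p_2/q_2 = 19/20.
The closest fraction with denominator <= 55 is either p_2/q_2 or the intermediate fraction (k*p_2 + p_1)/(k*q_2 + q_1) with the largest k >= 1 whose denominator stays <= 55; these approach x as k grows, and every other convergent or intermediate fraction in range is farther away.
Largest k: floor((55 - q_1)/q_2) = floor((55 - 1)/20) = 2.
That gives (2*19 + 1)/(2*20 + 1) = 39/41.
Compare the errors: |x - 19/20| = |367*20 - 19*386|/(386*20) = 6/7720, and |x - 39/41| = |367*41 - 39*386|/(386*41) = 7/15826.
Cross-multiplying, 7*7720 = 54040 < 94956 = 6*15826, so 7/15826 is smaller: the intermediate fraction 39/41 is closer to x than 19/20.

39/41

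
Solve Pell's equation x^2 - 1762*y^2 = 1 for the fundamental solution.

First expand sqrt(1762) as a continued fraction. With x_i = (sqrt(1762) + m_i)/d_i and (m_0, d_0) = (0, 1): a_0 = floor(sqrt(1762)) = 41, since 41^2 = 1681 <= 1762 < 1764 = 42^2.
Iterate m_{i+1} = d_i*a_i - m_i, d_{i+1} = (1762 - m_{i+1}^2)/d_i, a_{i+1} = floor((a_0 + m_{i+1})/d_{i+1}):
  m_1 = 1*41 - 0 = 41, d_1 = (1762 - 41^2)/1 = 81/1 = 81, a_1 = floor((41 + 41)/81) = 1.
  m_2 = 81*1 - 41 = 40, d_2 = (1762 - 40^2)/81 = 162/81 = 2, a_2 = floor((41 + 40)/2) = 40.
  m_3 = 2*40 - 40 = 40, d_3 = (1762 - 40^2)/2 = 162/2 = 81, a_3 = floor((41 + 40)/81) = 1.
  m_4 = 81*1 - 40 = 41, d_4 = (1762 - 41^2)/81 = 81/81 = 1, a_4 = floor((41 + 41)/1) = 82.
  m_5 = 1*82 - 41 = 41, d_5 = (1762 - 41^2)/1 = 81/1 = 81: (m_5, d_5) = (m_1, d_1) = (41, 81), so from here the quotients repeat a_1, ..., a_4; the period length is 4.
So sqrt(1762) = [41; (1, 40, 1, 82)] with period length k = 4.
k is even, so the fundamental solution of x^2 - 1762y^2 = 1 is (p_{k-1}, q_{k-1}) = (p_3, q_3); compute convergents through index 3.
Convergents (p_i = a_i*p_{i-1} + p_{i-2}, q_i = a_i*q_{i-1} + q_{i-2} with p_{-2}=0, p_{-1}=1, q_{-2}=1, q_{-1}=0):
  i=0: a_0=41, p_0 = 41*1 + 0 = 41, q_0 = 41*0 + 1 = 1.
  i=1: a_1=1, p_1 = 1*41 + 1 = 42, q_1 = 1*1 + 0 = 1.
  i=2: a_2=40, p_2 = 40*42 + 41 = 1721, q_2 = 40*1 + 1 = 41.
  i=3: a_3=1, p_3 = 1*1721 + 42 = 1763, q_3 = 1*41 + 1 = 42.
Check: 1763^2 - 1762*42^2 = 3108169 - 3108168 = 1, so (x, y) = (1763, 42) solves the equation, and by the theorem it is the least positive solution.

(x, y) = (1763, 42)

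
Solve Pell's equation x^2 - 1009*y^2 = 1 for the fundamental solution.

First expand sqrt(1009) as a continued fraction. With x_i = (sqrt(1009) + m_i)/d_i and (m_0, d_0) = (0, 1): a_0 = floor(sqrt(1009)) = 31, since 31^2 = 961 <= 1009 < 1024 = 32^2.
Iterate m_{i+1} = d_i*a_i - m_i, d_{i+1} = (1009 - m_{i+1}^2)/d_i, a_{i+1} = floor((a_0 + m_{i+1})/d_{i+1}):
  m_1 = 1*31 - 0 = 31, d_1 = (1009 - 31^2)/1 = 48/1 = 48, a_1 = floor((31 + 31)/48) = 1.
  m_2 = 48*1 - 31 = 17, d_2 = (1009 - 17^2)/48 = 720/48 = 15, a_2 = floor((31 + 17)/15) = 3.
  m_3 = 15*3 - 17 = 28, d_3 = (1009 - 28^2)/15 = 225/15 = 15, a_3 = floor((31 + 28)/15) = 3.
  m_4 = 15*3 - 28 = 17, d_4 = (1009 - 17^2)/15 = 720/15 = 48, a_4 = floor((31 + 17)/48) = 1.
  m_5 = 48*1 - 17 = 31, d_5 = (1009 - 31^2)/48 = 48/48 = 1, a_5 = floor((31 + 31)/1) = 62.
  m_6 = 1*62 - 31 = 31, d_6 = (1009 - 31^2)/1 = 48/1 = 48: (m_6, d_6) = (m_1, d_1) = (31, 48), so from here the quotients repeat a_1, ..., a_5; the period length is 5.
So sqrt(1009) = [31; (1, 3, 3, 1, 62)] with period length k = 5.
k is odd, so (p_{k-1}, q_{k-1}) only solves x^2 - 1009y^2 = -1 and the fundamental solution of x^2 - 1009y^2 = 1 is (p_{2k-1}, q_{2k-1}) = (p_9, q_9); compute convergents through index 9, running through the period twice.
Convergents (p_i = a_i*p_{i-1} + p_{i-2}, q_i = a_i*q_{i-1} + q_{i-2} with p_{-2}=0, p_{-1}=1, q_{-2}=1, q_{-1}=0):
  i=0: a_0=31, p_0 = 31*1 + 0 = 31, q_0 = 31*0 + 1 = 1.
  i=1: a_1=1, p_1 = 1*31 + 1 = 32, q_1 = 1*1 + 0 = 1.
  i=2: a_2=3, p_2 = 3*32 + 31 = 127, q_2 = 3*1 + 1 = 4.
  i=3: a_3=3, p_3 = 3*127 + 32 = 413, q_3 = 3*4 + 1 = 13.
  i=4: a_4=1, p_4 = 1*413 + 127 = 540, q_4 = 1*13 + 4 = 17.
  i=5: a_5=62, p_5 = 62*540 + 413 = 33893, q_5 = 62*17 + 13 = 1067.
  i=6: a_6=1, p_6 = 1*33893 + 540 = 34433, q_6 = 1*1067 + 17 = 1084.
  i=7: a_7=3, p_7 = 3*34433 + 33893 = 137192, q_7 = 3*1084 + 1067 = 4319.
  i=8: a_8=3, p_8 = 3*137192 + 34433 = 446009, q_8 = 3*4319 + 1084 = 14041.
  i=9: a_9=1, p_9 = 1*446009 + 137192 = 583201, q_9 = 1*14041 + 4319 = 18360.
Indeed p_4^2 - 1009*q_4^2 = 291600 - 291601 = -1, not +1.
Check: 583201^2 - 1009*18360^2 = 340123406401 - 340123406400 = 1, so (x, y) = (583201, 18360) solves the equation, and by the theorem it is the least positive solution.

(x, y) = (583201, 18360)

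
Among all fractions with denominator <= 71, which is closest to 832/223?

97/26

Expand x = 832/223 as a continued fraction with the Euclidean algorithm:
  832 = 3*223 + 163, so a_0 = 3.
  223 = 1*163 + 60, so a_1 = 1.
  163 = 2*60 + 43, so a_2 = 2.
  60 = 1*43 + 17, so a_3 = 1.
  43 = 2*17 + 9, so a_4 = 2.
  17 = 1*9 + 8, so a_5 = 1.
  9 = 1*8 + 1, so a_6 = 1.
  8 = 8*1 + 0, so a_7 = 8.
so x = [3; 1, 2, 1, 2, 1, 1, 8].
Convergents (p_i = a_i*p_{i-1} + p_{i-2}, q_i = a_i*q_{i-1} + q_{i-2} with p_{-2}=0, p_{-1}=1, q_{-2}=1, q_{-1}=0), until the denominator exceeds 71:
  i=0: a_0=3, p_0 = 3*1 + 0 = 3, q_0 = 3*0 + 1 = 1.
  i=1: a_1=1, p_1 = 1*3 + 1 = 4, q_1 = 1*1 + 0 = 1.
  i=2: a_2=2, p_2 = 2*4 + 3 = 11, q_2 = 2*1 + 1 = 3.
  i=3: a_3=1, p_3 = 1*11 + 4 = 15, q_3 = 1*3 + 1 = 4.
  i=4: a_4=2, p_4 = 2*15 + 11 = 41, q_4 = 2*4 + 3 = 11.
  i=5: a_5=1, p_5 = 1*41 + 15 = 56, q_5 = 1*11 + 4 = 15.
  i=6: a_6=1, p_6 = 1*56 + 41 = 97, q_6 = 1*15 + 11 = 26.
  i=7: a_7=8, p_7 = 8*97 + 56 = 832, q_7 = 8*26 + 15 = 223.
q_7 = 223 > 71, so the last convergent with denominator <= 71 is p_6/q_6 = 97/26.
The closest fraction with denominator <= 71 is either p_6/q_6 or the intermediate fraction (k*p_6 + p_5)/(k*q_6 + q_5) with the largest k >= 1 whose denominator stays <= 71; these approach x as k grows, and every other convergent or intermediate fraction in range is farther away.
Largest k: floor((71 - q_5)/q_6) = floor((71 - 15)/26) = 2.
That gives (2*97 + 56)/(2*26 + 15) = 250/67.
Compare the errors: |x - 97/26| = |832*26 - 97*223|/(223*26) = 1/5798, and |x - 250/67| = |832*67 - 250*223|/(223*67) = 6/14941.
Cross-multiplying, 1*14941 = 14941 < 34788 = 6*5798, so 1/5798 is smaller: the convergent 97/26 is closer to x than 250/67.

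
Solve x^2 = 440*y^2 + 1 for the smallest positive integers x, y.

(x, y) = (21, 1)

First expand sqrt(440) as a continued fraction. With x_i = (sqrt(440) + m_i)/d_i and (m_0, d_0) = (0, 1): a_0 = floor(sqrt(440)) = 20, since 20^2 = 400 <= 440 < 441 = 21^2.
Iterate m_{i+1} = d_i*a_i - m_i, d_{i+1} = (440 - m_{i+1}^2)/d_i, a_{i+1} = floor((a_0 + m_{i+1})/d_{i+1}):
  m_1 = 1*20 - 0 = 20, d_1 = (440 - 20^2)/1 = 40/1 = 40, a_1 = floor((20 + 20)/40) = 1.
  m_2 = 40*1 - 20 = 20, d_2 = (440 - 20^2)/40 = 40/40 = 1, a_2 = floor((20 + 20)/1) = 40.
  m_3 = 1*40 - 20 = 20, d_3 = (440 - 20^2)/1 = 40/1 = 40: (m_3, d_3) = (m_1, d_1) = (20, 40), so from here the quotients repeat a_1, a_2; the period length is 2.
So sqrt(440) = [20; (1, 40)] with period length k = 2.
k is even, so the fundamental solution of x^2 - 440y^2 = 1 is (p_{k-1}, q_{k-1}) = (p_1, q_1); compute convergents through index 1.
Convergents (p_i = a_i*p_{i-1} + p_{i-2}, q_i = a_i*q_{i-1} + q_{i-2} with p_{-2}=0, p_{-1}=1, q_{-2}=1, q_{-1}=0):
  i=0: a_0=20, p_0 = 20*1 + 0 = 20, q_0 = 20*0 + 1 = 1.
  i=1: a_1=1, p_1 = 1*20 + 1 = 21, q_1 = 1*1 + 0 = 1.
Check: 21^2 - 440*1^2 = 441 - 440 = 1, so (x, y) = (21, 1) solves the equation, and by the theorem it is the least positive solution.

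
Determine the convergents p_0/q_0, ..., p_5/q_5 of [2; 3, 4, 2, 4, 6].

Using the convergent recurrence p_i = a_i*p_{i-1} + p_{i-2}, q_i = a_i*q_{i-1} + q_{i-2} with p_{-2}=0, p_{-1}=1, q_{-2}=1, q_{-1}=0:
  i=0: a_0=2, p_0 = 2*1 + 0 = 2, q_0 = 2*0 + 1 = 1.
  i=1: a_1=3, p_1 = 3*2 + 1 = 7, q_1 = 3*1 + 0 = 3.
  i=2: a_2=4, p_2 = 4*7 + 2 = 30, q_2 = 4*3 + 1 = 13.
  i=3: a_3=2, p_3 = 2*30 + 7 = 67, q_3 = 2*13 + 3 = 29.
  i=4: a_4=4, p_4 = 4*67 + 30 = 298, q_4 = 4*29 + 13 = 129.
  i=5: a_5=6, p_5 = 6*298 + 67 = 1855, q_5 = 6*129 + 29 = 803.

2/1, 7/3, 30/13, 67/29, 298/129, 1855/803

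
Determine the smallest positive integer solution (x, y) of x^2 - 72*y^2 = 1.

First expand sqrt(72) as a continued fraction. With x_i = (sqrt(72) + m_i)/d_i and (m_0, d_0) = (0, 1): a_0 = floor(sqrt(72)) = 8, since 8^2 = 64 <= 72 < 81 = 9^2.
Iterate m_{i+1} = d_i*a_i - m_i, d_{i+1} = (72 - m_{i+1}^2)/d_i, a_{i+1} = floor((a_0 + m_{i+1})/d_{i+1}):
  m_1 = 1*8 - 0 = 8, d_1 = (72 - 8^2)/1 = 8/1 = 8, a_1 = floor((8 + 8)/8) = 2.
  m_2 = 8*2 - 8 = 8, d_2 = (72 - 8^2)/8 = 8/8 = 1, a_2 = floor((8 + 8)/1) = 16.
  m_3 = 1*16 - 8 = 8, d_3 = (72 - 8^2)/1 = 8/1 = 8: (m_3, d_3) = (m_1, d_1) = (8, 8), so from here the quotients repeat a_1, a_2; the period length is 2.
So sqrt(72) = [8; (2, 16)] with period length k = 2.
k is even, so the fundamental solution of x^2 - 72y^2 = 1 is (p_{k-1}, q_{k-1}) = (p_1, q_1); compute convergents through index 1.
Convergents (p_i = a_i*p_{i-1} + p_{i-2}, q_i = a_i*q_{i-1} + q_{i-2} with p_{-2}=0, p_{-1}=1, q_{-2}=1, q_{-1}=0):
  i=0: a_0=8, p_0 = 8*1 + 0 = 8, q_0 = 8*0 + 1 = 1.
  i=1: a_1=2, p_1 = 2*8 + 1 = 17, q_1 = 2*1 + 0 = 2.
Check: 17^2 - 72*2^2 = 289 - 288 = 1, so (x, y) = (17, 2) solves the equation, and by the theorem it is the least positive solution.

(x, y) = (17, 2)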